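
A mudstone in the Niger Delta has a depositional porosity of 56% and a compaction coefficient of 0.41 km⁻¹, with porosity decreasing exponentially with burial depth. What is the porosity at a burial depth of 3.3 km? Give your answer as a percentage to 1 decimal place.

n = n₀·exp(−β·Z) = 0.56 × exp(−0.41 × 3.3) = 0.56 × exp(−1.353)
  = 0.56 × 0.2585 = 0.1447

14.5%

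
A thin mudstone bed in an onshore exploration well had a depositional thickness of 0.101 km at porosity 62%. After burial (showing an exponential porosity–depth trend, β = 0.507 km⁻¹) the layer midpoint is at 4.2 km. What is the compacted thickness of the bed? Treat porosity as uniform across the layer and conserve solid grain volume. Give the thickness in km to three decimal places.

Porosity at 4.2 km: φ = 0.62·exp(−0.507×4.2) = 0.0737
Solid-volume conservation: h(1−φ) = h₀(1−φ₀) ⇒ h = h₀·(1−φ₀)/(1−φ)
h = 0.101 × (1 − 0.62)/(1 − 0.0737) = 0.101 × 0.4102 = 0.0414 km

0.041 km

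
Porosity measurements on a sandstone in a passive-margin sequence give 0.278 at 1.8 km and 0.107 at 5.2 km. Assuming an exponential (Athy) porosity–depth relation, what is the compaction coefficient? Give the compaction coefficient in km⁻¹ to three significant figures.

Athy: n(z) = n₀ e^(−kz) ⇒ n₁/n₂ = e^{k(z₂−z₁)} ⇒ k = ln(n₁/n₂)/(z₂−z₁)
k = ln(0.278/0.107) / (5.2 − 1.8) = ln(2.598) / 3.4 = 0.9548 / 3.4 = 0.2808 km⁻¹

0.281 km⁻¹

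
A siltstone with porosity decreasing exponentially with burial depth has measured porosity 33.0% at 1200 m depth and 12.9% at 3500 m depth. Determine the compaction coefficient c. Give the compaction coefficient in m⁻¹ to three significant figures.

Working in km (1 km = 1000 m; c in km⁻¹ = c in m⁻¹ × 1000):
Athy: n(Z) = n₀ e^(−cZ) ⇒ n₁/n₂ = e^{c(Z₂−Z₁)} ⇒ c = ln(n₁/n₂)/(Z₂−Z₁)
c = ln(0.33/0.129) / (3.5 − 1.2) = ln(2.558) / 2.3 = 0.9393 / 2.3 = 0.4084 km⁻¹

0.000408 m⁻¹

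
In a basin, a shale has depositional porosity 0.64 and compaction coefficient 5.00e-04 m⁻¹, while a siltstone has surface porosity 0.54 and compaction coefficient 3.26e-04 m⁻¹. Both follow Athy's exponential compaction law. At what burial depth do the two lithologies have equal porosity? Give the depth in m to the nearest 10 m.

980 m

Working in km (1 km = 1000 m; k in km⁻¹ = k in m⁻¹ × 1000):
Set φ₀ₐ e^(−kₐd) = φ₀ᵦ e^(−kᵦd) ⇒ ln(φ₀ₐ/φ₀ᵦ) = (kₐ − kᵦ)·d
d = ln(0.64/0.54) / (0.5 − 0.326) = 0.1699 / 0.174 = 0.976 km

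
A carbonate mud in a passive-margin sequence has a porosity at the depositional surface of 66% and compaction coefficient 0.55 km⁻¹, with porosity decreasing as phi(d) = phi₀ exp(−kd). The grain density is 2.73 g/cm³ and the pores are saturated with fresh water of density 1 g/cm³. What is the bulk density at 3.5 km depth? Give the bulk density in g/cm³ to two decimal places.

2.56 g/cm³

Porosity at depth: phi = 0.66·exp(−0.55×3.5) = 0.66×0.1459 = 0.0963
Bulk density: ρ_b = (1−phi)ρ_g + phi·ρ_f = 0.9037×2.73 + 0.0963×1
       = 2.467 + 0.096 = 2.563 g/cm³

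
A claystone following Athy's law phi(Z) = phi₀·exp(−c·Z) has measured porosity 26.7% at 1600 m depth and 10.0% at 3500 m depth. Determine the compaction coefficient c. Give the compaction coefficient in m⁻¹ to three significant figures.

0.000517 m⁻¹

Working in km (1 km = 1000 m; c in km⁻¹ = c in m⁻¹ × 1000):
Athy: phi(Z) = phi₀ e^(−cZ) ⇒ phi₁/phi₂ = e^{c(Z₂−Z₁)} ⇒ c = ln(phi₁/phi₂)/(Z₂−Z₁)
c = ln(0.267/0.1) / (3.5 − 1.6) = ln(2.67) / 1.9 = 0.9821 / 1.9 = 0.5169 km⁻¹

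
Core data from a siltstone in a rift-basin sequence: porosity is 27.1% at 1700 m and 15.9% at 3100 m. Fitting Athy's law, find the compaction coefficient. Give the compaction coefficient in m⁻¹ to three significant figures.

0.000381 m⁻¹

Working in km (1 km = 1000 m; c in km⁻¹ = c in m⁻¹ × 1000):
Athy: φ(z) = φ₀ e^(−cz) ⇒ φ₁/φ₂ = e^{c(z₂−z₁)} ⇒ c = ln(φ₁/φ₂)/(z₂−z₁)
c = ln(0.271/0.159) / (3.1 − 1.7) = ln(1.704) / 1.4 = 0.5332 / 1.4 = 0.3809 km⁻¹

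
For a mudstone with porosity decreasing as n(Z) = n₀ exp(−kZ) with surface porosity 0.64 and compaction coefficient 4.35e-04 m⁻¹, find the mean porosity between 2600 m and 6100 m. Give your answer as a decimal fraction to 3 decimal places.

Working in km (1 km = 1000 m; k in km⁻¹ = k in m⁻¹ × 1000):
⟨n⟩ = (1/(Z₂−Z₁)) ∫ n₀ e^(−kZ) dZ = n₀·(e^(−k·Z₁) − e^(−k·Z₂)) / (k·(Z₂−Z₁))
e^(−0.435×2.6) = 0.3227; e^(−0.435×6.1) = 0.0704
⟨n⟩ = 0.64 × (0.3227 − 0.0704) / (0.435 × 3.5) = 0.64 × 0.1657 = 0.1061

0.106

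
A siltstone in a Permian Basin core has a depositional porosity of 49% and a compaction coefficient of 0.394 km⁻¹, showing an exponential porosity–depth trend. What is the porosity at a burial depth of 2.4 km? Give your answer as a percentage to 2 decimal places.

φ = φ₀·exp(−β·Z) = 0.49 × exp(−0.394 × 2.4) = 0.49 × exp(−0.9456)
  = 0.49 × 0.3884 = 0.1903

19.03%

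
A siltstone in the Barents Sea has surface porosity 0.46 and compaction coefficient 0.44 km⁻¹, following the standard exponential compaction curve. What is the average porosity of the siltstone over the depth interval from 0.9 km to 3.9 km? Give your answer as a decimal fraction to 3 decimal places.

⟨phi⟩ = (1/(z₂−z₁)) ∫ phi₀ e^(−kz) dz = phi₀·(e^(−k·z₁) − e^(−k·z₂)) / (k·(z₂−z₁))
e^(−0.44×0.9) = 0.6730; e^(−0.44×3.9) = 0.1798
⟨phi⟩ = 0.46 × (0.6730 − 0.1798) / (0.44 × 3) = 0.46 × 0.3737 = 0.1719

0.172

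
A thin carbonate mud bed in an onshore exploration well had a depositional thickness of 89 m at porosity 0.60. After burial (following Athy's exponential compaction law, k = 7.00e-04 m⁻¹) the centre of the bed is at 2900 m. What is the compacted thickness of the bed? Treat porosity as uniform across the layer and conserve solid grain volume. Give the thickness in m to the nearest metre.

39 m

Working in km (1 km = 1000 m; k in km⁻¹ = k in m⁻¹ × 1000):
Porosity at 2.9 km: phi = 0.6·exp(−0.7×2.9) = 0.0788
Solid-volume conservation: h(1−phi) = h₀(1−phi₀) ⇒ h = h₀·(1−phi₀)/(1−phi)
h = 0.089 × (1 − 0.6)/(1 − 0.0788) = 0.089 × 0.4342 = 0.0386 km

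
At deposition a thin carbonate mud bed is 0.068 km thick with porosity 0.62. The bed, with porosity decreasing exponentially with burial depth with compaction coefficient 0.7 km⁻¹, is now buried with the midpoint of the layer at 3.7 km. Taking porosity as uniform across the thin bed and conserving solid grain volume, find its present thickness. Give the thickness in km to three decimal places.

0.027 km

Porosity at 3.7 km: n = 0.62·exp(−0.7×3.7) = 0.0465
Solid-volume conservation: h(1−n) = h₀(1−n₀) ⇒ h = h₀·(1−n₀)/(1−n)
h = 0.068 × (1 − 0.62)/(1 − 0.0465) = 0.068 × 0.3985 = 0.0271 km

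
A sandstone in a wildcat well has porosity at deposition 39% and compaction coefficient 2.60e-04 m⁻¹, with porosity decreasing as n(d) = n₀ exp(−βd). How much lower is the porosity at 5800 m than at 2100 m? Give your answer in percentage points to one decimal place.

Working in km (1 km = 1000 m; β in km⁻¹ = β in m⁻¹ × 1000):
n(2.1) = 0.39·e^(−0.26×2.1) = 0.2259
n(5.8) = 0.39·e^(−0.26×5.8) = 0.0863
Δn = 0.2259 − 0.0863 = 0.1396

14.0 percentage points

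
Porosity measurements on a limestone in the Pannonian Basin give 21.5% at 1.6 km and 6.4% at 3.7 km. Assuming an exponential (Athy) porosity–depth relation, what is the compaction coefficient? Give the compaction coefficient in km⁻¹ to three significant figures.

0.577 km⁻¹

Athy: n(Z) = n₀ e^(−cZ) ⇒ n₁/n₂ = e^{c(Z₂−Z₁)} ⇒ c = ln(n₁/n₂)/(Z₂−Z₁)
c = ln(0.215/0.064) / (3.7 − 1.6) = ln(3.359) / 2.1 = 1.2118 / 2.1 = 0.577 km⁻¹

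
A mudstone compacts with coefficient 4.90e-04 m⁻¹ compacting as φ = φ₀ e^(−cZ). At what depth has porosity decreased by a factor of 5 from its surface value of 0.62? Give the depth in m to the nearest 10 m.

Working in km (1 km = 1000 m; c in km⁻¹ = c in m⁻¹ × 1000):
φ/φ₀ = 1/5 ⇒ exp(−c·Z) = 1/5 ⇒ Z = ln(5) / c
Z = 1.6094 / 0.49 = 3.285 km

3280 m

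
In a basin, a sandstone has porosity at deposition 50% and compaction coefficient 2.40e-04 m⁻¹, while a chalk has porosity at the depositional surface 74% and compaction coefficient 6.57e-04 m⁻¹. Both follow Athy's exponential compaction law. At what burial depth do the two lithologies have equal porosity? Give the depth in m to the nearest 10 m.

Working in km (1 km = 1000 m; c in km⁻¹ = c in m⁻¹ × 1000):
Set n₀ₐ e^(−cₐd) = n₀ᵦ e^(−cᵦd) ⇒ ln(n₀ₐ/n₀ᵦ) = (cₐ − cᵦ)·d
d = ln(0.5/0.74) / (0.24 − 0.657) = -0.3920 / -0.417 = 0.940 km

940 m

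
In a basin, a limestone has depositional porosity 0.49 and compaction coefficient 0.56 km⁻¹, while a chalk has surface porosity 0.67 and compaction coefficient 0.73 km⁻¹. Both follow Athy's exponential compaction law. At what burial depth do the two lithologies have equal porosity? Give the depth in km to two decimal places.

Set φ₀ₐ e^(−kₐZ) = φ₀ᵦ e^(−kᵦZ) ⇒ ln(φ₀ₐ/φ₀ᵦ) = (kₐ − kᵦ)·Z
Z = ln(0.49/0.67) / (0.56 − 0.73) = -0.3129 / -0.17 = 1.840 km

1.84 km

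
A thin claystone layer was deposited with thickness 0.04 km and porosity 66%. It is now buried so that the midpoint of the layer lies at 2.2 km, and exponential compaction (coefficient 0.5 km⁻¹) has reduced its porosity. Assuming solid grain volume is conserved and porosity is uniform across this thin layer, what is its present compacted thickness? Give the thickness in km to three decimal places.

Porosity at 2.2 km: n = 0.66·exp(−0.5×2.2) = 0.2197
Solid-volume conservation: h(1−n) = h₀(1−n₀) ⇒ h = h₀·(1−n₀)/(1−n)
h = 0.04 × (1 − 0.66)/(1 − 0.2197) = 0.04 × 0.4357 = 0.0174 km

0.017 km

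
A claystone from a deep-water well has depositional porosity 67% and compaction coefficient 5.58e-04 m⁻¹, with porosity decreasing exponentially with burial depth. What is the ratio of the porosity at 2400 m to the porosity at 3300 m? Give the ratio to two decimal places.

1.65

Working in km (1 km = 1000 m; k in km⁻¹ = k in m⁻¹ × 1000):
n(z₁)/n(z₂) = e^(−k·z₁)/e^(−k·z₂) = e^{k(z₂−z₁)}
= exp(0.558 × 0.9) = exp(0.5022) = 1.6524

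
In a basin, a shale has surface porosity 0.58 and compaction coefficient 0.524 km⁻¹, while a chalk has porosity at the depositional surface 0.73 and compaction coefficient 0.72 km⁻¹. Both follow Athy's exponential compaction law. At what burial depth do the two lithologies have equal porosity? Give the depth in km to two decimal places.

1.17 km

Set n₀ₐ e^(−βₐd) = n₀ᵦ e^(−βᵦd) ⇒ ln(n₀ₐ/n₀ᵦ) = (βₐ − βᵦ)·d
d = ln(0.58/0.73) / (0.524 − 0.72) = -0.2300 / -0.196 = 1.174 km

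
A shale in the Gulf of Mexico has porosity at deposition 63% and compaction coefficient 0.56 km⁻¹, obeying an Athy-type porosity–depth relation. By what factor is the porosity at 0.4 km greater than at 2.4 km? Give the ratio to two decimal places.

phi(z₁)/phi(z₂) = e^(−c·z₁)/e^(−c·z₂) = e^{c(z₂−z₁)}
= exp(0.56 × 2) = exp(1.12) = 3.0649

3.06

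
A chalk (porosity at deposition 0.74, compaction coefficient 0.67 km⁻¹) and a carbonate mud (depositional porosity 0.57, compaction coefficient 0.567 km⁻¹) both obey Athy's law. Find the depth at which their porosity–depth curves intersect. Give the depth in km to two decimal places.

Set phi₀ₐ e^(−kₐz) = phi₀ᵦ e^(−kᵦz) ⇒ ln(phi₀ₐ/phi₀ᵦ) = (kₐ − kᵦ)·z
z = ln(0.74/0.57) / (0.67 − 0.567) = 0.2610 / 0.103 = 2.534 km

2.53 km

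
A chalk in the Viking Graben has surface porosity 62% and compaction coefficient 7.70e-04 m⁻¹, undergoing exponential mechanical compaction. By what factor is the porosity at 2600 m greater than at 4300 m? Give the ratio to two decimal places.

3.70

Working in km (1 km = 1000 m; β in km⁻¹ = β in m⁻¹ × 1000):
n(Z₁)/n(Z₂) = e^(−β·Z₁)/e^(−β·Z₂) = e^{β(Z₂−Z₁)}
= exp(0.77 × 1.7) = exp(1.309) = 3.7025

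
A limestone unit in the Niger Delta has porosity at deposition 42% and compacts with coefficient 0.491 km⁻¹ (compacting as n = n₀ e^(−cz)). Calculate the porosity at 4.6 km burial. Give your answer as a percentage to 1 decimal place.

n = n₀·exp(−c·z) = 0.42 × exp(−0.491 × 4.6) = 0.42 × exp(−2.259)
  = 0.42 × 0.1045 = 0.0439

4.4%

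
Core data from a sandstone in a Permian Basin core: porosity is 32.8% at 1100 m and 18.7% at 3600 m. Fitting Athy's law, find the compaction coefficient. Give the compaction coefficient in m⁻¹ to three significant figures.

Working in km (1 km = 1000 m; β in km⁻¹ = β in m⁻¹ × 1000):
Athy: phi(d) = phi₀ e^(−βd) ⇒ phi₁/phi₂ = e^{β(d₂−d₁)} ⇒ β = ln(phi₁/phi₂)/(d₂−d₁)
β = ln(0.328/0.187) / (3.6 − 1.1) = ln(1.754) / 2.5 = 0.5619 / 2.5 = 0.2248 km⁻¹

0.000225 m⁻¹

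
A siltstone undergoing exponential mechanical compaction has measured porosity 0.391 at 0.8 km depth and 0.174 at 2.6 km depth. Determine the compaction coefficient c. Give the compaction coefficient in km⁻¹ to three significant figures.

0.450 km⁻¹

Athy: φ(d) = φ₀ e^(−cd) ⇒ φ₁/φ₂ = e^{c(d₂−d₁)} ⇒ c = ln(φ₁/φ₂)/(d₂−d₁)
c = ln(0.391/0.174) / (2.6 − 0.8) = ln(2.247) / 1.8 = 0.8097 / 1.8 = 0.4498 km⁻¹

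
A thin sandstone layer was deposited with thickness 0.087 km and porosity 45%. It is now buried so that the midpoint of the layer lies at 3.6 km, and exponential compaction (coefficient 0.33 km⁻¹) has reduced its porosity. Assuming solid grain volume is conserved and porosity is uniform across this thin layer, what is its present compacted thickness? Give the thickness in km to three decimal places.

0.055 km

Porosity at 3.6 km: phi = 0.45·exp(−0.33×3.6) = 0.1372
Solid-volume conservation: h(1−phi) = h₀(1−phi₀) ⇒ h = h₀·(1−phi₀)/(1−phi)
h = 0.087 × (1 − 0.45)/(1 − 0.1372) = 0.087 × 0.6374 = 0.0555 km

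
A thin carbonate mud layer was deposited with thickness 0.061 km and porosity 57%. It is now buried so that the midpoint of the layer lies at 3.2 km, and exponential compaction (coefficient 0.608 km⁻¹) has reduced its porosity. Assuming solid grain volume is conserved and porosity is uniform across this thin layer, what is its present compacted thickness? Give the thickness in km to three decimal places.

Porosity at 3.2 km: φ = 0.57·exp(−0.608×3.2) = 0.0815
Solid-volume conservation: h(1−φ) = h₀(1−φ₀) ⇒ h = h₀·(1−φ₀)/(1−φ)
h = 0.061 × (1 − 0.57)/(1 − 0.0815) = 0.061 × 0.4681 = 0.0286 km

0.029 km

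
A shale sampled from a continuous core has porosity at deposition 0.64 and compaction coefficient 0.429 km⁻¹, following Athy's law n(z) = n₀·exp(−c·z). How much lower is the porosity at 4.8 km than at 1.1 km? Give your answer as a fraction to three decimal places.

0.318

n(1.1) = 0.64·e^(−0.429×1.1) = 0.3992
n(4.8) = 0.64·e^(−0.429×4.8) = 0.0816
Δn = 0.3992 − 0.0816 = 0.3176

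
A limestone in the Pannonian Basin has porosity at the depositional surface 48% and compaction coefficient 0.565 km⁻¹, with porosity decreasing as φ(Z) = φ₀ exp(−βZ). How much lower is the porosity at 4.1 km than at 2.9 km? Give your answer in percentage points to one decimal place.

4.6 percentage points

φ(2.9) = 0.48·e^(−0.565×2.9) = 0.0933
φ(4.1) = 0.48·e^(−0.565×4.1) = 0.0473
Δφ = 0.0933 − 0.0473 = 0.0459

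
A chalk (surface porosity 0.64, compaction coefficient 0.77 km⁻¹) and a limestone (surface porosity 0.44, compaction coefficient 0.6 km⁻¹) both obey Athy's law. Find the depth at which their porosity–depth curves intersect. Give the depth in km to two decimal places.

2.20 km

Set phi₀ₐ e^(−βₐz) = phi₀ᵦ e^(−βᵦz) ⇒ ln(phi₀ₐ/phi₀ᵦ) = (βₐ − βᵦ)·z
z = ln(0.64/0.44) / (0.77 − 0.6) = 0.3747 / 0.17 = 2.204 km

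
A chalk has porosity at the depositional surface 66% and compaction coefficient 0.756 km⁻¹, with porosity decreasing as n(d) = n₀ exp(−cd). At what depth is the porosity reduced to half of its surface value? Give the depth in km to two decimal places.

0.92 km

n/n₀ = 1/2 ⇒ exp(−c·d) = 1/2 ⇒ d = ln(2) / c
d = 0.6931 / 0.756 = 0.917 km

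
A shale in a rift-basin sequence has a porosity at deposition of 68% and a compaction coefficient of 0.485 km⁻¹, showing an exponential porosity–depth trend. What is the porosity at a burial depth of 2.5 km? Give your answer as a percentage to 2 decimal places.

20.23%

n = n₀·exp(−k·Z) = 0.68 × exp(−0.485 × 2.5) = 0.68 × exp(−1.212)
  = 0.68 × 0.2975 = 0.2023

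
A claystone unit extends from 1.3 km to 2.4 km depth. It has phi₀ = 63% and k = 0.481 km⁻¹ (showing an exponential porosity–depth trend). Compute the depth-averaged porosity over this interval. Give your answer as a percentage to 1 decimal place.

⟨phi⟩ = (1/(d₂−d₁)) ∫ phi₀ e^(−kd) dd = phi₀·(e^(−k·d₁) − e^(−k·d₂)) / (k·(d₂−d₁))
e^(−0.481×1.3) = 0.5351; e^(−0.481×2.4) = 0.3152
⟨phi⟩ = 0.63 × (0.5351 − 0.3152) / (0.481 × 1.1) = 0.63 × 0.4155 = 0.2618

26.2%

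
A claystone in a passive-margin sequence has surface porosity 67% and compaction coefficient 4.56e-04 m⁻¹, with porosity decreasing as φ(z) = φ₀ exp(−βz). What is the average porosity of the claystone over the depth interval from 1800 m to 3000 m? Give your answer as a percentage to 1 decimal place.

Working in km (1 km = 1000 m; β in km⁻¹ = β in m⁻¹ × 1000):
⟨φ⟩ = (1/(z₂−z₁)) ∫ φ₀ e^(−βz) dz = φ₀·(e^(−β·z₁) − e^(−β·z₂)) / (β·(z₂−z₁))
e^(−0.456×1.8) = 0.4401; e^(−0.456×3) = 0.2546
⟨φ⟩ = 0.67 × (0.4401 − 0.2546) / (0.456 × 1.2) = 0.67 × 0.3389 = 0.2271

22.7%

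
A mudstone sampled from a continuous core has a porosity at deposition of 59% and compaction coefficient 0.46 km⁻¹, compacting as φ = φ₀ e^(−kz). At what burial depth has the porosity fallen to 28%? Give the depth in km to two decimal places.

Invert Athy's law: z = ln(φ₀/φ) / k
z = ln(0.59/0.28) / 0.46 = ln(2.107) / 0.46 = 0.7453 / 0.46 = 1.620 km

1.62 km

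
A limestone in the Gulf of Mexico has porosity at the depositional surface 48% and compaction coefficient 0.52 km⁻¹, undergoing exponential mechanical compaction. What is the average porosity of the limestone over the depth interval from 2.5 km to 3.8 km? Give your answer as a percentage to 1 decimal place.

⟨phi⟩ = (1/(d₂−d₁)) ∫ phi₀ e^(−cd) dd = phi₀·(e^(−c·d₁) − e^(−c·d₂)) / (c·(d₂−d₁))
e^(−0.52×2.5) = 0.2725; e^(−0.52×3.8) = 0.1386
⟨phi⟩ = 0.48 × (0.2725 − 0.1386) / (0.52 × 1.3) = 0.48 × 0.1981 = 0.0951

9.5%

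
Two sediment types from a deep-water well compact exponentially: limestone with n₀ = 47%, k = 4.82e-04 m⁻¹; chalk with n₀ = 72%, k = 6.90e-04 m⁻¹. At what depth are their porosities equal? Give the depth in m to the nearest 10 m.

Working in km (1 km = 1000 m; k in km⁻¹ = k in m⁻¹ × 1000):
Set n₀ₐ e^(−kₐd) = n₀ᵦ e^(−kᵦd) ⇒ ln(n₀ₐ/n₀ᵦ) = (kₐ − kᵦ)·d
d = ln(0.47/0.72) / (0.482 − 0.69) = -0.4265 / -0.208 = 2.051 km

2050 m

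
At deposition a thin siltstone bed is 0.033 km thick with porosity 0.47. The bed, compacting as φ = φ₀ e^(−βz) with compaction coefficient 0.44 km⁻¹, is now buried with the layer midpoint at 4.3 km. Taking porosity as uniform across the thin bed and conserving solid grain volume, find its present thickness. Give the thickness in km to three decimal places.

Porosity at 4.3 km: φ = 0.47·exp(−0.44×4.3) = 0.0709
Solid-volume conservation: h(1−φ) = h₀(1−φ₀) ⇒ h = h₀·(1−φ₀)/(1−φ)
h = 0.033 × (1 − 0.47)/(1 − 0.0709) = 0.033 × 0.5704 = 0.0188 km

0.019 km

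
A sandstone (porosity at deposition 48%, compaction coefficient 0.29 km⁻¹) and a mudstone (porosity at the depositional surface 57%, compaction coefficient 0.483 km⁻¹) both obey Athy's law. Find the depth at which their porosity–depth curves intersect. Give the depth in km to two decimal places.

Set φ₀ₐ e^(−cₐz) = φ₀ᵦ e^(−cᵦz) ⇒ ln(φ₀ₐ/φ₀ᵦ) = (cₐ − cᵦ)·z
z = ln(0.48/0.57) / (0.29 − 0.483) = -0.1719 / -0.193 = 0.890 km

0.89 km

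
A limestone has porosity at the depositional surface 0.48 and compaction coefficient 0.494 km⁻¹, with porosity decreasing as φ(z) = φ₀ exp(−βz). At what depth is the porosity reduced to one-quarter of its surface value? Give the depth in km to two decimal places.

2.81 km

φ/φ₀ = 1/4 ⇒ exp(−β·z) = 1/4 ⇒ z = ln(4) / β
z = 1.3863 / 0.494 = 2.806 km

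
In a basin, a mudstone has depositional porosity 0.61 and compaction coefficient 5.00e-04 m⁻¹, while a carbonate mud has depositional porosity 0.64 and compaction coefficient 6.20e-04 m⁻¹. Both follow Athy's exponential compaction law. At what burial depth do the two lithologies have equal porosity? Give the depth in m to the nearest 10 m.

Working in km (1 km = 1000 m; β in km⁻¹ = β in m⁻¹ × 1000):
Set φ₀ₐ e^(−βₐZ) = φ₀ᵦ e^(−βᵦZ) ⇒ ln(φ₀ₐ/φ₀ᵦ) = (βₐ − βᵦ)·Z
Z = ln(0.61/0.64) / (0.5 − 0.62) = -0.0480 / -0.12 = 0.400 km

400 m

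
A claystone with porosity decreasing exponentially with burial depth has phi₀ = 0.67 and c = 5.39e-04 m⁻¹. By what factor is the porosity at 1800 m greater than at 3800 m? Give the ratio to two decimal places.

2.94

Working in km (1 km = 1000 m; c in km⁻¹ = c in m⁻¹ × 1000):
phi(d₁)/phi(d₂) = e^(−c·d₁)/e^(−c·d₂) = e^{c(d₂−d₁)}
= exp(0.539 × 2) = exp(1.078) = 2.9388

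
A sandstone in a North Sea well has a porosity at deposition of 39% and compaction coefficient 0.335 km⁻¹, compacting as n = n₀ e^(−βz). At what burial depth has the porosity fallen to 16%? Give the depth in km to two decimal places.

Invert Athy's law: z = ln(n₀/n) / β
z = ln(0.39/0.16) / 0.335 = ln(2.438) / 0.335 = 0.8910 / 0.335 = 2.660 km

2.66 km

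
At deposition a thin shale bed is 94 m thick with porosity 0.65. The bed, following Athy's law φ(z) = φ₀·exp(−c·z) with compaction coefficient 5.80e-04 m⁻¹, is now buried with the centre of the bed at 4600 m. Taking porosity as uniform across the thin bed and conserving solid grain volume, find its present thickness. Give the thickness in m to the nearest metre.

34 m

Working in km (1 km = 1000 m; c in km⁻¹ = c in m⁻¹ × 1000):
Porosity at 4.6 km: φ = 0.65·exp(−0.58×4.6) = 0.0451
Solid-volume conservation: h(1−φ) = h₀(1−φ₀) ⇒ h = h₀·(1−φ₀)/(1−φ)
h = 0.094 × (1 − 0.65)/(1 − 0.0451) = 0.094 × 0.3665 = 0.0345 km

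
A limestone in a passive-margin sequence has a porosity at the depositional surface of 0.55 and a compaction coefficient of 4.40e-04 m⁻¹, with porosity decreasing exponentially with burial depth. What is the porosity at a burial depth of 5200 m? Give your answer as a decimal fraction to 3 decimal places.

Working in km (1 km = 1000 m; c in km⁻¹ = c in m⁻¹ × 1000):
n = n₀·exp(−c·Z) = 0.55 × exp(−0.44 × 5.2) = 0.55 × exp(−2.288)
  = 0.55 × 0.1015 = 0.0558

0.056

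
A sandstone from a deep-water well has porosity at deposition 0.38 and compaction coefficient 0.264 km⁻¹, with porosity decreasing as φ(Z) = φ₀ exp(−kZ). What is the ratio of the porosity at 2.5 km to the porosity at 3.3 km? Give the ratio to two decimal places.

1.24

φ(Z₁)/φ(Z₂) = e^(−k·Z₁)/e^(−k·Z₂) = e^{k(Z₂−Z₁)}
= exp(0.264 × 0.8) = exp(0.2112) = 1.2352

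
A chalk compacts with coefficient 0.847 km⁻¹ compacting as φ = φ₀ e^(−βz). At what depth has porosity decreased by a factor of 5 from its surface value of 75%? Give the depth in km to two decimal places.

φ/φ₀ = 1/5 ⇒ exp(−β·z) = 1/5 ⇒ z = ln(5) / β
z = 1.6094 / 0.847 = 1.900 km

1.90 km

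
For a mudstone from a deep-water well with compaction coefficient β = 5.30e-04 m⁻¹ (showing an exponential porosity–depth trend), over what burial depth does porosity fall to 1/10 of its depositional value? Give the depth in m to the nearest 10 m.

4340 m

Working in km (1 km = 1000 m; β in km⁻¹ = β in m⁻¹ × 1000):
φ/φ₀ = 1/10 ⇒ exp(−β·d) = 1/10 ⇒ d = ln(10) / β
d = 2.3026 / 0.53 = 4.345 km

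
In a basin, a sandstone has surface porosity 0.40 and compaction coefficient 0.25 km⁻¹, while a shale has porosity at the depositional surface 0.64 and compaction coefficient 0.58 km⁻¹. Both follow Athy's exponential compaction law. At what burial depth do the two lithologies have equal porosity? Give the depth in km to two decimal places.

Set φ₀ₐ e^(−βₐd) = φ₀ᵦ e^(−βᵦd) ⇒ ln(φ₀ₐ/φ₀ᵦ) = (βₐ − βᵦ)·d
d = ln(0.4/0.64) / (0.25 − 0.58) = -0.4700 / -0.33 = 1.424 km

1.42 km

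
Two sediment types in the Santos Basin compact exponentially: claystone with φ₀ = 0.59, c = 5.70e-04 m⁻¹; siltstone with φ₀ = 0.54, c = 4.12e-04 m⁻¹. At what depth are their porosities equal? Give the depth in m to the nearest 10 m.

560 m

Working in km (1 km = 1000 m; c in km⁻¹ = c in m⁻¹ × 1000):
Set φ₀ₐ e^(−cₐZ) = φ₀ᵦ e^(−cᵦZ) ⇒ ln(φ₀ₐ/φ₀ᵦ) = (cₐ − cᵦ)·Z
Z = ln(0.59/0.54) / (0.57 − 0.412) = 0.0886 / 0.158 = 0.560 km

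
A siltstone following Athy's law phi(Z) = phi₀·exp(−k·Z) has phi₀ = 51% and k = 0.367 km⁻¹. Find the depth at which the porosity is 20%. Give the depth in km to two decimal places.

2.55 km

Invert Athy's law: Z = ln(phi₀/phi) / k
Z = ln(0.51/0.2) / 0.367 = ln(2.55) / 0.367 = 0.9361 / 0.367 = 2.551 km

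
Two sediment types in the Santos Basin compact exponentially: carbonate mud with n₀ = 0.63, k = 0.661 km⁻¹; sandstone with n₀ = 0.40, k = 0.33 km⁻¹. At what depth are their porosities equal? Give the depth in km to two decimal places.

Set n₀ₐ e^(−kₐd) = n₀ᵦ e^(−kᵦd) ⇒ ln(n₀ₐ/n₀ᵦ) = (kₐ − kᵦ)·d
d = ln(0.63/0.4) / (0.661 − 0.33) = 0.4543 / 0.331 = 1.372 km

1.37 km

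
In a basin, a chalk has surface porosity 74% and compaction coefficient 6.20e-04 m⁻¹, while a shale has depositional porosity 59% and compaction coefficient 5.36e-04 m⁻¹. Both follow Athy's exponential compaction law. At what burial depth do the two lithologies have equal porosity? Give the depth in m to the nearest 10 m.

2700 m

Working in km (1 km = 1000 m; c in km⁻¹ = c in m⁻¹ × 1000):
Set φ₀ₐ e^(−cₐz) = φ₀ᵦ e^(−cᵦz) ⇒ ln(φ₀ₐ/φ₀ᵦ) = (cₐ − cᵦ)·z
z = ln(0.74/0.59) / (0.62 − 0.536) = 0.2265 / 0.084 = 2.697 km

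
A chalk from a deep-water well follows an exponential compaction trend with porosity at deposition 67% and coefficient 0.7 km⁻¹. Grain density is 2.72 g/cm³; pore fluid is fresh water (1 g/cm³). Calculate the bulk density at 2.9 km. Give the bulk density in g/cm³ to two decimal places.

Porosity at depth: φ = 0.67·exp(−0.7×2.9) = 0.67×0.1313 = 0.0880
Bulk density: ρ_b = (1−φ)ρ_g + φ·ρ_f = 0.9120×2.72 + 0.0880×1
       = 2.481 + 0.088 = 2.569 g/cm³

2.57 g/cm³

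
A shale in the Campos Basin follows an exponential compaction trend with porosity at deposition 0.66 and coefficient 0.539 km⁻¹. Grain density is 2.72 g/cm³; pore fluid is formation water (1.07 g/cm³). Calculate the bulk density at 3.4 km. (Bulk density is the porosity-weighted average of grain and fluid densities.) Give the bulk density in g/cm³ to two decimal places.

2.55 g/cm³

Porosity at depth: n = 0.66·exp(−0.539×3.4) = 0.66×0.1600 = 0.1056
Bulk density: ρ_b = (1−n)ρ_g + n·ρ_f = 0.8944×2.72 + 0.1056×1.07
       = 2.433 + 0.113 = 2.546 g/cm³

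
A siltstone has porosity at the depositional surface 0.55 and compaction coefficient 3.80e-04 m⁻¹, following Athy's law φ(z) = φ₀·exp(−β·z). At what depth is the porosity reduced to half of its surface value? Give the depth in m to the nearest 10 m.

1820 m

Working in km (1 km = 1000 m; β in km⁻¹ = β in m⁻¹ × 1000):
φ/φ₀ = 1/2 ⇒ exp(−β·z) = 1/2 ⇒ z = ln(2) / β
z = 0.6931 / 0.38 = 1.824 km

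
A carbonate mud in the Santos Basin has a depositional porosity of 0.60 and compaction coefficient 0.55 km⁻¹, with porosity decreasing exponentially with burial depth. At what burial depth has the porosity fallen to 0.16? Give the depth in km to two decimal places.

Invert Athy's law: z = ln(n₀/n) / β
z = ln(0.6/0.16) / 0.55 = ln(3.75) / 0.55 = 1.3218 / 0.55 = 2.403 km

2.40 km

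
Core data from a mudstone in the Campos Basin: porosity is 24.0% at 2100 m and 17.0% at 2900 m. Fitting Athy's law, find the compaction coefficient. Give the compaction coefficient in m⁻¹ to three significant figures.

Working in km (1 km = 1000 m; k in km⁻¹ = k in m⁻¹ × 1000):
Athy: n(d) = n₀ e^(−kd) ⇒ n₁/n₂ = e^{k(d₂−d₁)} ⇒ k = ln(n₁/n₂)/(d₂−d₁)
k = ln(0.24/0.17) / (2.9 − 2.1) = ln(1.412) / 0.8 = 0.3448 / 0.8 = 0.4311 km⁻¹

0.000431 m⁻¹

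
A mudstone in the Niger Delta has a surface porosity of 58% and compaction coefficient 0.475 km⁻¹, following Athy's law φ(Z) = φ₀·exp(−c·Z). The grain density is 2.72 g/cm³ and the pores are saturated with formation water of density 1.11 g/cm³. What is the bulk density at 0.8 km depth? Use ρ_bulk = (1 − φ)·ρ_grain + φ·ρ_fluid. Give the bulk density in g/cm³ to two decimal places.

Porosity at depth: φ = 0.58·exp(−0.475×0.8) = 0.58×0.6839 = 0.3966
Bulk density: ρ_b = (1−φ)ρ_g + φ·ρ_f = 0.6034×2.72 + 0.3966×1.11
       = 1.641 + 0.440 = 2.081 g/cm³

2.08 g/cm³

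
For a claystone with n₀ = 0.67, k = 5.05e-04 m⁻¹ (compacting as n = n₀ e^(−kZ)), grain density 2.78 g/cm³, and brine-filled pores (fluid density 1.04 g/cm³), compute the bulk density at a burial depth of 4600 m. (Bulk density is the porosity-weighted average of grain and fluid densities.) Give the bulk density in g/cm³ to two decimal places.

2.67 g/cm³

Working in km (1 km = 1000 m; k in km⁻¹ = k in m⁻¹ × 1000):
Porosity at depth: n = 0.67·exp(−0.505×4.6) = 0.67×0.0980 = 0.0656
Bulk density: ρ_b = (1−n)ρ_g + n·ρ_f = 0.9344×2.78 + 0.0656×1.04
       = 2.598 + 0.068 = 2.666 g/cm³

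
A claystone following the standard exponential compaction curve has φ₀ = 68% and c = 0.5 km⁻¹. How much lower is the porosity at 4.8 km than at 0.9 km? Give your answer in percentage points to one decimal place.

φ(0.9) = 0.68·e^(−0.5×0.9) = 0.4336
φ(4.8) = 0.68·e^(−0.5×4.8) = 0.0617
Δφ = 0.4336 − 0.0617 = 0.3719

37.2 percentage points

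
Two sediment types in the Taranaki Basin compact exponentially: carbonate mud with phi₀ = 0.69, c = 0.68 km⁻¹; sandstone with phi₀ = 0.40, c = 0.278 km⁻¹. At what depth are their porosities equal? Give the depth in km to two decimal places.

Set phi₀ₐ e^(−cₐd) = phi₀ᵦ e^(−cᵦd) ⇒ ln(phi₀ₐ/phi₀ᵦ) = (cₐ − cᵦ)·d
d = ln(0.69/0.4) / (0.68 − 0.278) = 0.5452 / 0.402 = 1.356 km

1.36 km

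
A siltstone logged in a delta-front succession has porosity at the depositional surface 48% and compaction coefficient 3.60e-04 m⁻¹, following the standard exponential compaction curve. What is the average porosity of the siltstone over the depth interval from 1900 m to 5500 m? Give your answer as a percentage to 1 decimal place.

13.6%

Working in km (1 km = 1000 m; β in km⁻¹ = β in m⁻¹ × 1000):
⟨φ⟩ = (1/(d₂−d₁)) ∫ φ₀ e^(−βd) dd = φ₀·(e^(−β·d₁) − e^(−β·d₂)) / (β·(d₂−d₁))
e^(−0.36×1.9) = 0.5046; e^(−0.36×5.5) = 0.1381
⟨φ⟩ = 0.48 × (0.5046 − 0.1381) / (0.36 × 3.6) = 0.48 × 0.2828 = 0.1358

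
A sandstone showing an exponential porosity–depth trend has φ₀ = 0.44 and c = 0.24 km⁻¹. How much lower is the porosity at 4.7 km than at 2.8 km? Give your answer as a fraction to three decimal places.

0.082

φ(2.8) = 0.44·e^(−0.24×2.8) = 0.2247
φ(4.7) = 0.44·e^(−0.24×4.7) = 0.1424
Δφ = 0.2247 − 0.1424 = 0.0823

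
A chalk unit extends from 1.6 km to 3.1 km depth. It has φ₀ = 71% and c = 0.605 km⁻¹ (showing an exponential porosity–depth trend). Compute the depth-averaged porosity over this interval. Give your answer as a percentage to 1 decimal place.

17.7%

⟨φ⟩ = (1/(Z₂−Z₁)) ∫ φ₀ e^(−cZ) dZ = φ₀·(e^(−c·Z₁) − e^(−c·Z₂)) / (c·(Z₂−Z₁))
e^(−0.605×1.6) = 0.3798; e^(−0.605×3.1) = 0.1533
⟨φ⟩ = 0.71 × (0.3798 − 0.1533) / (0.605 × 1.5) = 0.71 × 0.2497 = 0.1773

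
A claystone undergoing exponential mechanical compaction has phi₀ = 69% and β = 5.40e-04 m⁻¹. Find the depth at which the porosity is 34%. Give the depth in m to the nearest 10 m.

1310 m

Working in km (1 km = 1000 m; β in km⁻¹ = β in m⁻¹ × 1000):
Invert Athy's law: z = ln(phi₀/phi) / β
z = ln(0.69/0.34) / 0.54 = ln(2.029) / 0.54 = 0.7077 / 0.54 = 1.311 km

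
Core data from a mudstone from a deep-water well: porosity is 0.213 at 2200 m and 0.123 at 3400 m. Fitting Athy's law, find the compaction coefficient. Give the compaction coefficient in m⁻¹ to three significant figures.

Working in km (1 km = 1000 m; k in km⁻¹ = k in m⁻¹ × 1000):
Athy: phi(z) = phi₀ e^(−kz) ⇒ phi₁/phi₂ = e^{k(z₂−z₁)} ⇒ k = ln(phi₁/phi₂)/(z₂−z₁)
k = ln(0.213/0.123) / (3.4 − 2.2) = ln(1.732) / 1.2 = 0.5491 / 1.2 = 0.4576 km⁻¹

0.000458 m⁻¹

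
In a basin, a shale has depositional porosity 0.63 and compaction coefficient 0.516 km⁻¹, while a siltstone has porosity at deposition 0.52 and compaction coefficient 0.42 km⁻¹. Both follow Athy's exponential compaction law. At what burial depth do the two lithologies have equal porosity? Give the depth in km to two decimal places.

2.00 km

Set φ₀ₐ e^(−βₐd) = φ₀ᵦ e^(−βᵦd) ⇒ ln(φ₀ₐ/φ₀ᵦ) = (βₐ − βᵦ)·d
d = ln(0.63/0.52) / (0.516 − 0.42) = 0.1919 / 0.096 = 1.999 km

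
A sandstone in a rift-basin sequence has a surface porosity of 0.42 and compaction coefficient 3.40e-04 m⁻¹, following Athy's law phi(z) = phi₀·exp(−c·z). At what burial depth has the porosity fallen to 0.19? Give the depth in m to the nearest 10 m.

Working in km (1 km = 1000 m; c in km⁻¹ = c in m⁻¹ × 1000):
Invert Athy's law: z = ln(phi₀/phi) / c
z = ln(0.42/0.19) / 0.34 = ln(2.211) / 0.34 = 0.7932 / 0.34 = 2.333 km

2330 m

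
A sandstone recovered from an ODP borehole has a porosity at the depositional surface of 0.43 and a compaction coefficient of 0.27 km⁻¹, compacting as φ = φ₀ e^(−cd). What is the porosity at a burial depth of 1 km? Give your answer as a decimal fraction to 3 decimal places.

0.328

φ = φ₀·exp(−c·d) = 0.43 × exp(−0.27 × 1) = 0.43 × exp(−0.27)
  = 0.43 × 0.7634 = 0.3283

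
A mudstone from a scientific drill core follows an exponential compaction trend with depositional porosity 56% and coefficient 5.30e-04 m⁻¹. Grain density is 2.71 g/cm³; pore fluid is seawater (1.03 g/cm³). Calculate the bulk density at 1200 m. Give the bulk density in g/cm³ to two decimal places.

Working in km (1 km = 1000 m; β in km⁻¹ = β in m⁻¹ × 1000):
Porosity at depth: phi = 0.56·exp(−0.53×1.2) = 0.56×0.5294 = 0.2965
Bulk density: ρ_b = (1−phi)ρ_g + phi·ρ_f = 0.7035×2.71 + 0.2965×1.03
       = 1.907 + 0.305 = 2.212 g/cm³

2.21 g/cm³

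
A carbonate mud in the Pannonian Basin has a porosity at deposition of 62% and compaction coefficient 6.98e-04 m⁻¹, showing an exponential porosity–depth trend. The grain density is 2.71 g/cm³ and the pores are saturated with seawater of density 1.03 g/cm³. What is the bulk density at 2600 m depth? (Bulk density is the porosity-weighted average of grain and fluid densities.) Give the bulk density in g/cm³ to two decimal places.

2.54 g/cm³

Working in km (1 km = 1000 m; c in km⁻¹ = c in m⁻¹ × 1000):
Porosity at depth: phi = 0.62·exp(−0.698×2.6) = 0.62×0.1629 = 0.1010
Bulk density: ρ_b = (1−phi)ρ_g + phi·ρ_f = 0.8990×2.71 + 0.1010×1.03
       = 2.436 + 0.104 = 2.540 g/cm³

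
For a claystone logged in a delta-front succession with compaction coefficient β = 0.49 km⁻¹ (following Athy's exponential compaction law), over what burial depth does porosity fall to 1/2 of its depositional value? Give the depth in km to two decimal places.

1.41 km

phi/phi₀ = 1/2 ⇒ exp(−β·z) = 1/2 ⇒ z = ln(2) / β
z = 0.6931 / 0.49 = 1.415 km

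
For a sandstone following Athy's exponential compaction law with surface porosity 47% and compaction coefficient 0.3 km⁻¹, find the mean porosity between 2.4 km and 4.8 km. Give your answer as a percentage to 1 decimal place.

⟨φ⟩ = (1/(z₂−z₁)) ∫ φ₀ e^(−kz) dz = φ₀·(e^(−k·z₁) − e^(−k·z₂)) / (k·(z₂−z₁))
e^(−0.3×2.4) = 0.4868; e^(−0.3×4.8) = 0.2369
⟨φ⟩ = 0.47 × (0.4868 − 0.2369) / (0.3 × 2.4) = 0.47 × 0.3470 = 0.1631

16.3%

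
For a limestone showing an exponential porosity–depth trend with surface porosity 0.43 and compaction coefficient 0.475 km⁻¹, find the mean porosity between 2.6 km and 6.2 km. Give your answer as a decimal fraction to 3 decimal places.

⟨phi⟩ = (1/(Z₂−Z₁)) ∫ phi₀ e^(−βZ) dZ = phi₀·(e^(−β·Z₁) − e^(−β·Z₂)) / (β·(Z₂−Z₁))
e^(−0.475×2.6) = 0.2908; e^(−0.475×6.2) = 0.0526
⟨phi⟩ = 0.43 × (0.2908 − 0.0526) / (0.475 × 3.6) = 0.43 × 0.1393 = 0.0599

0.060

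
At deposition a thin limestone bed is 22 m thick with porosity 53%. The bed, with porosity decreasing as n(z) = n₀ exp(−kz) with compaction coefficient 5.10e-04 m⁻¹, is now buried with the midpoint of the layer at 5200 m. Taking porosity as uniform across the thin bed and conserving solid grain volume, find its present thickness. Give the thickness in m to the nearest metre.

11 m

Working in km (1 km = 1000 m; k in km⁻¹ = k in m⁻¹ × 1000):
Porosity at 5.2 km: n = 0.53·exp(−0.51×5.2) = 0.0374
Solid-volume conservation: h(1−n) = h₀(1−n₀) ⇒ h = h₀·(1−n₀)/(1−n)
h = 0.022 × (1 − 0.53)/(1 − 0.0374) = 0.022 × 0.4882 = 0.0107 km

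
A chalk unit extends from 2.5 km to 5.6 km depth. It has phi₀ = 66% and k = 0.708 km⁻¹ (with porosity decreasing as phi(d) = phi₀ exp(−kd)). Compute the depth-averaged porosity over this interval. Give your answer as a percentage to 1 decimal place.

4.6%

⟨phi⟩ = (1/(d₂−d₁)) ∫ phi₀ e^(−kd) dd = phi₀·(e^(−k·d₁) − e^(−k·d₂)) / (k·(d₂−d₁))
e^(−0.708×2.5) = 0.1703; e^(−0.708×5.6) = 0.0190
⟨phi⟩ = 0.66 × (0.1703 − 0.0190) / (0.708 × 3.1) = 0.66 × 0.0690 = 0.0455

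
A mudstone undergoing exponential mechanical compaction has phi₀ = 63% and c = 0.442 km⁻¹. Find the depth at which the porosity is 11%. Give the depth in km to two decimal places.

3.95 km

Invert Athy's law: d = ln(phi₀/phi) / c
d = ln(0.63/0.11) / 0.442 = ln(5.727) / 0.442 = 1.7452 / 0.442 = 3.949 km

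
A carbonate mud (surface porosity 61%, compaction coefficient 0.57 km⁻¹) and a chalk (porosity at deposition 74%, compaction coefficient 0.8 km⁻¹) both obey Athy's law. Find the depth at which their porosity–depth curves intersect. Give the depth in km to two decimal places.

0.84 km

Set φ₀ₐ e^(−βₐz) = φ₀ᵦ e^(−βᵦz) ⇒ ln(φ₀ₐ/φ₀ᵦ) = (βₐ − βᵦ)·z
z = ln(0.61/0.74) / (0.57 − 0.8) = -0.1932 / -0.23 = 0.840 km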